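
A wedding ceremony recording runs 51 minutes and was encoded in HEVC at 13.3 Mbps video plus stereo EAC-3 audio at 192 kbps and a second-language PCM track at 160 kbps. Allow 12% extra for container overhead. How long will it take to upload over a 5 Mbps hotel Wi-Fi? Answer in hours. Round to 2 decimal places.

2.60 hours

51 min = 3060 s
Audio total: 192 + 160 = 352 kbps = 0.352 Mbps.
Total bitrate: 13.652 Mbps.
File: 13.652 Mbps × 3060 s = 41775.1 Mb.
With 12% container overhead: ×1.12. → 46788.1 Mb.
At 5 Mbps: 46788.1 / 5 = 9357.6 s ≈ 2.6 hours.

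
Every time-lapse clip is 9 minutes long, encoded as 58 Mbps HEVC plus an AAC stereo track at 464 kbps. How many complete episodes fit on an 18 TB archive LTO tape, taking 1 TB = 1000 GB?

4561

9 min = 540 s
Audio: 464 kbps = 0.464 Mbps.
Total bitrate: 58.464 Mbps.
Per item: 58.464 Mbps × 540 s = 31,571 Mb = 3,946 MB.
Capacity: 18 TB = 144,000,000 Mb; 4561.21 items → 4561 complete.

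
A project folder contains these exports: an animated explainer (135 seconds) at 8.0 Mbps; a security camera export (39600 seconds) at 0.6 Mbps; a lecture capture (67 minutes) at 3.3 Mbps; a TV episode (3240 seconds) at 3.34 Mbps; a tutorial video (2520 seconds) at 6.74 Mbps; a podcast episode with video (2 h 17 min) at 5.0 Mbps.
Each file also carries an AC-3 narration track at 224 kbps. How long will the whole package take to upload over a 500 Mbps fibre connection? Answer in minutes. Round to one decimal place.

Audio: 224 kbps = 0.224 Mbps.
animated explainer: 8.224 Mbps × 135 s = 1110.2 Mb
security camera export: 0.824 Mbps × 39600 s = 32630.4 Mb
lecture capture: 3.524 Mbps × 4020 s = 14166.5 Mb
TV episode: 3.564 Mbps × 3240 s = 11547.4 Mb
tutorial video: 6.964 Mbps × 2520 s = 17549.3 Mb
podcast episode with video: 5.224 Mbps × 8220 s = 42941.3 Mb
Total: 119945.0 Mb = 14993.1 MB.
At 500 Mbps: 119945.0 / 500 = 240 s ≈ 4 minutes.

4.0 minutes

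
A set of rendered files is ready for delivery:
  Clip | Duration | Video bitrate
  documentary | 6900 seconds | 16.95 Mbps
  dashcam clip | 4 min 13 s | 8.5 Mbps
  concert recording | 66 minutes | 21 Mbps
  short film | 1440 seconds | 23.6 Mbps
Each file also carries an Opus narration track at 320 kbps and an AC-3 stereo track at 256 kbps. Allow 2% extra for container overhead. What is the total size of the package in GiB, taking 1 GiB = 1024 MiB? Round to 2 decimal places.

Audio total: 320 + 256 = 576 kbps = 0.576 Mbps.
documentary: 17.526 Mbps × 6900 s × 1.02 = 123348.0 Mb
dashcam clip: 9.076 Mbps × 253 s × 1.02 = 2342.2 Mb
concert recording: 21.576 Mbps × 3960 s × 1.02 = 87149.8 Mb
short film: 24.176 Mbps × 1440 s × 1.02 = 35509.7 Mb
Total: 248349.6 Mb = 31043.7 MB.
= 28.91 GiB.

28.91 GiB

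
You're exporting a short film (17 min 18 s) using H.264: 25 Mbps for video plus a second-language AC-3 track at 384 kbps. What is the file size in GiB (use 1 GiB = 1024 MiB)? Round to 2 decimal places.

3.07 GiB

17 min 18 s = 1038 s
Audio: 384 kbps = 0.384 Mbps.
Total bitrate: 25 + 0.384 = 25.384 Mbps.
Stream data: 25.384 Mbps × 1038 s = 26348.6 Mb.
26,349 Mb = 3,293,574,000 bytes ÷ 1,073,741,824 = 3.067 GiB.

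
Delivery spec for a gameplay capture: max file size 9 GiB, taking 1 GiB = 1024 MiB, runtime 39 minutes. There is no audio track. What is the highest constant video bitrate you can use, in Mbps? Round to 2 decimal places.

Budget: 9 GiB = 77309.4 Mb.
39 min = 2340 s
Total bitrate budget: 77309.4 Mb / 2340 s = 33.038 Mbps.

33.04 Mbps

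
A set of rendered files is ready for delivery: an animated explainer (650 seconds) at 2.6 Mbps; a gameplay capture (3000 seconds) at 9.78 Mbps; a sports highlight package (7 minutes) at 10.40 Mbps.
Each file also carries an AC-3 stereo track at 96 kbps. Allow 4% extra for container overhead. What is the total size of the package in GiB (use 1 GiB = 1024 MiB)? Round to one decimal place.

Audio: 96 kbps = 0.096 Mbps.
animated explainer: 2.696 Mbps × 650 s × 1.04 = 1822.5 Mb
gameplay capture: 9.876 Mbps × 3000 s × 1.04 = 30813.1 Mb
sports highlight package: 10.496 Mbps × 420 s × 1.04 = 4584.7 Mb
Total: 37220.3 Mb = 4652.5 MB.
= 4.333 GiB.

4.3 GiB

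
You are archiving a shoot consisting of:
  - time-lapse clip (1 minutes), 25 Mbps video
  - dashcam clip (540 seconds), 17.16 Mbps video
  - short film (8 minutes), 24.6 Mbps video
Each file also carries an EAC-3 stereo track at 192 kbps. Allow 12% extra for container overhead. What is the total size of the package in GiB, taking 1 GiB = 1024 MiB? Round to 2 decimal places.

Audio: 192 kbps = 0.192 Mbps.
time-lapse clip: 25.192 Mbps × 60 s × 1.12 = 1692.9 Mb
dashcam clip: 17.352 Mbps × 540 s × 1.12 = 10494.5 Mb
short film: 24.792 Mbps × 480 s × 1.12 = 13328.2 Mb
Total: 25515.6 Mb = 3189.4 MB.
= 2.970 GiB.

2.97 GiB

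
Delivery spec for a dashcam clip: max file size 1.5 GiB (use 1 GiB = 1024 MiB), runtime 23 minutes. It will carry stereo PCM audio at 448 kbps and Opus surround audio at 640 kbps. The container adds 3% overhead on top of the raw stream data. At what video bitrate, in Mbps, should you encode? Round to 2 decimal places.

7.98 Mbps

Budget: 1.5 GiB = 12884.9 Mb.
Stream payload after overhead: 12884.9 / 1.03 = 12509.6 Mb.
23 min = 1380 s
Total bitrate budget: 12509.6 Mb / 1380 s = 9.065 Mbps.
Audio total: 448 + 640 = 1088 kbps = 1.088 Mbps.
Video: 9.065 − 1.088 = 7.977 Mbps.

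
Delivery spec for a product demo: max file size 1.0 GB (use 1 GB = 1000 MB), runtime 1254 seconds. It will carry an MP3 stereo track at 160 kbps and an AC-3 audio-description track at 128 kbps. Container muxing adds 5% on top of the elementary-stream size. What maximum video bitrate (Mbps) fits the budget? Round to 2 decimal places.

Budget: 1.0 GB = 8000.0 Mb.
Stream payload after overhead: 8000.0 / 1.05 = 7619.0 Mb.
Total bitrate budget: 7619.0 Mb / 1254 s = 6.076 Mbps.
Audio total: 160 + 128 = 288 kbps = 0.288 Mbps.
Video: 6.076 − 0.288 = 5.788 Mbps.

5.79 Mbps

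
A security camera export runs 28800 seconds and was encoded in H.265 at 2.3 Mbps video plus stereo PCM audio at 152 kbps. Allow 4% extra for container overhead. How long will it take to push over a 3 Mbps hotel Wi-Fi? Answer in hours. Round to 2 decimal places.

Audio: 152 kbps = 0.152 Mbps.
Total bitrate: 2.452 Mbps.
File: 2.452 Mbps × 28800 s = 70617.6 Mb.
With 4% container overhead: ×1.04. → 73442.3 Mb.
At 3 Mbps: 73442.3 / 3 = 24480.8 s ≈ 6.8 hours.

6.80 hours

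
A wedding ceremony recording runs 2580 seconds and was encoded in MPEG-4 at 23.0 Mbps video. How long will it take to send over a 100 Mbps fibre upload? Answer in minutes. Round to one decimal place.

File: 23.000 Mbps × 2580 s = 59340.0 Mb.
At 100 Mbps: 59340.0 / 100 = 593.4 s ≈ 9.89 minutes.

9.9 minutes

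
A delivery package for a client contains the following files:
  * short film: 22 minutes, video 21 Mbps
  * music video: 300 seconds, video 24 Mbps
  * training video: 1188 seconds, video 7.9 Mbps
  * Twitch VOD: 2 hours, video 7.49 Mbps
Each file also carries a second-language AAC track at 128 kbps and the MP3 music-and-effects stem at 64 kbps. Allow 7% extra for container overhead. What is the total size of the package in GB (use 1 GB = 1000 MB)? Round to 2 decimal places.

Audio total: 128 + 64 = 192 kbps = 0.192 Mbps.
short film: 21.192 Mbps × 1320 s × 1.07 = 29931.6 Mb
music video: 24.192 Mbps × 300 s × 1.07 = 7765.6 Mb
training video: 8.092 Mbps × 1188 s × 1.07 = 10286.2 Mb
Twitch VOD: 7.682 Mbps × 7200 s × 1.07 = 59182.1 Mb
Total: 107165.6 Mb = 13395.7 MB.
= 13.40 GB.

13.40 GB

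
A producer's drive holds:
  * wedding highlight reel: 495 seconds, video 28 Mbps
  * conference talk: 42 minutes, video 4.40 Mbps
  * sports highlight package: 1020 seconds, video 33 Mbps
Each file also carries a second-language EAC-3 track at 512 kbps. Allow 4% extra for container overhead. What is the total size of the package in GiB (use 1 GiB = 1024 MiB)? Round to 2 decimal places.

7.35 GiB

Audio: 512 kbps = 0.512 Mbps.
wedding highlight reel: 28.512 Mbps × 495 s × 1.04 = 14678.0 Mb
conference talk: 4.912 Mbps × 2520 s × 1.04 = 12873.4 Mb
sports highlight package: 33.512 Mbps × 1020 s × 1.04 = 35549.5 Mb
Total: 63100.9 Mb = 7887.6 MB.
= 7.346 GiB.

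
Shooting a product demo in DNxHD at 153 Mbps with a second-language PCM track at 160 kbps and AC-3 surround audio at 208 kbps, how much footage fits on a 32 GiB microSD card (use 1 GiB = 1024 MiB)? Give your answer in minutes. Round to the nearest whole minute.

Audio total: 160 + 208 = 368 kbps = 0.368 Mbps.
Total bitrate: 153 + 0.368 = 153.368 Mbps.
Capacity: 32 GiB = 274,878 Mb.
Recording time: 274,878 / 153.368 = 1,792 s ≈ 29.9 minutes.

30 minutes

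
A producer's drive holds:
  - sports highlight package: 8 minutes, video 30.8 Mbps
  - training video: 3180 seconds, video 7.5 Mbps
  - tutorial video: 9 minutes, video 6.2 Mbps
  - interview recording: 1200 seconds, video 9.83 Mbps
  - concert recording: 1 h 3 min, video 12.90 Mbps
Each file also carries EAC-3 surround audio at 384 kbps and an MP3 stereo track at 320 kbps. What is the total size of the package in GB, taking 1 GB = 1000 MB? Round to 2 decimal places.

13.63 GB

Audio total: 384 + 320 = 704 kbps = 0.704 Mbps.
sports highlight package: 31.504 Mbps × 480 s = 15121.9 Mb
training video: 8.204 Mbps × 3180 s = 26088.7 Mb
tutorial video: 6.904 Mbps × 540 s = 3728.2 Mb
interview recording: 10.534 Mbps × 1200 s = 12640.8 Mb
concert recording: 13.604 Mbps × 3780 s = 51423.1 Mb
Total: 109002.7 Mb = 13625.3 MB.
= 13.63 GB.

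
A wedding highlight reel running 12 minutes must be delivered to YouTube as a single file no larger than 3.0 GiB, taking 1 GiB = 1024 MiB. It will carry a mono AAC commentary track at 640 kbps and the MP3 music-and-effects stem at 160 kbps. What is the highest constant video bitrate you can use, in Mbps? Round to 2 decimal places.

Budget: 3.0 GiB = 25769.8 Mb.
12 min = 720 s
Total bitrate budget: 25769.8 Mb / 720 s = 35.791 Mbps.
Audio total: 640 + 160 = 800 kbps = 0.800 Mbps.
Video: 35.791 − 0.800 = 34.991 Mbps.

34.99 Mbps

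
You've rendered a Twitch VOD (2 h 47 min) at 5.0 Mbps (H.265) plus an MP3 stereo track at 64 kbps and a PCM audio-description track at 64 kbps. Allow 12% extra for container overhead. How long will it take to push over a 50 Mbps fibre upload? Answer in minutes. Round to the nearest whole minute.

19 minutes

2 h 47 min = 167 min = 10020 s
Audio total: 64 + 64 = 128 kbps = 0.128 Mbps.
Total bitrate: 5.128 Mbps.
File: 5.128 Mbps × 10020 s = 51382.6 Mb.
With 12% container overhead: ×1.12. → 57548.5 Mb.
At 50 Mbps: 57548.5 / 50 = 1151.0 s ≈ 19.2 minutes.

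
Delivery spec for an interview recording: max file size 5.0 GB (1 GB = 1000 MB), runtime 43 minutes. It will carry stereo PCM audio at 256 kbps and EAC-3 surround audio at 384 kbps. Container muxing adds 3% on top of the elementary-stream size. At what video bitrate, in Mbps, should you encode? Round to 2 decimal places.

14.41 Mbps

Budget: 5.0 GB = 40000.0 Mb.
Stream payload after overhead: 40000.0 / 1.03 = 38835.0 Mb.
43 min = 2580 s
Total bitrate budget: 38835.0 Mb / 2580 s = 15.052 Mbps.
Audio total: 256 + 384 = 640 kbps = 0.640 Mbps.
Video: 15.052 − 0.640 = 14.412 Mbps.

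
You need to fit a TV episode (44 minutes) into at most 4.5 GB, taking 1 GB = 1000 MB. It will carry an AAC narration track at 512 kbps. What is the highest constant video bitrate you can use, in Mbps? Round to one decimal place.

13.1 Mbps

Budget: 4.5 GB = 36000.0 Mb.
44 min = 2640 s
Total bitrate budget: 36000.0 Mb / 2640 s = 13.636 Mbps.
Audio: 512 kbps = 0.512 Mbps.
Video: 13.636 − 0.512 = 13.124 Mbps.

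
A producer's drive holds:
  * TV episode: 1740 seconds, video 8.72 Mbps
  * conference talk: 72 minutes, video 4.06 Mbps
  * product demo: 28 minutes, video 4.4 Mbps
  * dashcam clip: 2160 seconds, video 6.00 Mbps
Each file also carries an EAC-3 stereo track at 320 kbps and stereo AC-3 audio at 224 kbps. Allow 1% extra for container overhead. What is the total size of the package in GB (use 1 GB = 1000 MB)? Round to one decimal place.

7.4 GB

Audio total: 320 + 224 = 544 kbps = 0.544 Mbps.
TV episode: 9.264 Mbps × 1740 s × 1.01 = 16280.6 Mb
conference talk: 4.604 Mbps × 4320 s × 1.01 = 20088.2 Mb
product demo: 4.944 Mbps × 1680 s × 1.01 = 8389.0 Mb
dashcam clip: 6.544 Mbps × 2160 s × 1.01 = 14276.4 Mb
Total: 59034.1 Mb = 7379.3 MB.
= 7.379 GB.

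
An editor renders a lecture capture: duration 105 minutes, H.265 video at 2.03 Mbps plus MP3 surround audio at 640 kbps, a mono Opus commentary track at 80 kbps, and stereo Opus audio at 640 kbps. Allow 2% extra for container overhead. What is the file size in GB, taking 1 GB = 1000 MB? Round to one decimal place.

2.7 GB

105 min = 6300 s
Audio total: 640 + 80 + 640 = 1360 kbps = 1.360 Mbps.
Total bitrate: 2.03 + 1.360 = 3.390 Mbps.
Stream data: 3.390 Mbps × 6300 s = 21357.0 Mb.
With 2% container overhead: ×1.02.
21,784 Mb ÷ 8 = 2,723 MB → 2.723 GB.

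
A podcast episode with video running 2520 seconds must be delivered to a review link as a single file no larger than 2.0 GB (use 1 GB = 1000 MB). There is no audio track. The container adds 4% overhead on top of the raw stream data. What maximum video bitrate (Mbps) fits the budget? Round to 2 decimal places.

Budget: 2.0 GB = 16000.0 Mb.
Stream payload after overhead: 16000.0 / 1.04 = 15384.6 Mb.
Total bitrate budget: 15384.6 Mb / 2520 s = 6.105 Mbps.

6.11 Mbps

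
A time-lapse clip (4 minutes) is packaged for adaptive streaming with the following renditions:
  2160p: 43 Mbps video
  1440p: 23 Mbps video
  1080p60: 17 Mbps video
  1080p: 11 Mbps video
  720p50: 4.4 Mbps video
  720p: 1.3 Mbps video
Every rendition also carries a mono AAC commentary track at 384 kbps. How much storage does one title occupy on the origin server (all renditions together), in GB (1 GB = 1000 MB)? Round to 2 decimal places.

3.06 GB

4 min = 240 s
Audio: 384 kbps = 0.384 Mbps.
Sum of rendition bitrates: (43+0.384) + (23+0.384) + (17+0.384) + (11+0.384) + (4.4+0.384) + (1.3+0.384) = 102.004 Mbps.
× 240 s = 24,481 Mb = 3,060 MB = 3.060 GB.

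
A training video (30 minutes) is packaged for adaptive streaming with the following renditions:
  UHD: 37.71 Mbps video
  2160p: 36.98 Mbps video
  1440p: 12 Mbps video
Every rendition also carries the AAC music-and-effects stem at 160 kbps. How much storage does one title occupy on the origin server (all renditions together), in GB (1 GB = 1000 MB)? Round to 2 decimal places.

30 min = 1800 s
Audio: 160 kbps = 0.160 Mbps.
Sum of rendition bitrates: (37.71+0.160) + (36.98+0.160) + (12+0.160) = 87.170 Mbps.
× 1800 s = 156,906 Mb = 19,613 MB = 19.61 GB.

19.61 GB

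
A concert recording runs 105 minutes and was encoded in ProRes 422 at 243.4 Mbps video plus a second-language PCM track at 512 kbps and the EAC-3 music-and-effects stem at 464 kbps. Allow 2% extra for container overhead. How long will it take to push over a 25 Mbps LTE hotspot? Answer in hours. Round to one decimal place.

105 min = 6300 s
Audio total: 512 + 464 = 976 kbps = 0.976 Mbps.
Total bitrate: 244.376 Mbps.
File: 244.376 Mbps × 6300 s = 1539568.8 Mb.
With 2% container overhead: ×1.02. → 1570360.2 Mb.
At 25 Mbps: 1570360.2 / 25 = 62814.4 s ≈ 17.4 hours.

17.4 hours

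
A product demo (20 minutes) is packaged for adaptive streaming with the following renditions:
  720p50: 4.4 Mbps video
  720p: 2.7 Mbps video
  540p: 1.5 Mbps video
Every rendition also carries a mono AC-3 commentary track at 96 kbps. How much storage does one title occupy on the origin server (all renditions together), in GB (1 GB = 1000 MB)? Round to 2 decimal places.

20 min = 1200 s
Audio: 96 kbps = 0.096 Mbps.
Sum of rendition bitrates: (4.4+0.096) + (2.7+0.096) + (1.5+0.096) = 8.888 Mbps.
× 1200 s = 10,666 Mb = 1,333 MB = 1.333 GB.

1.33 GB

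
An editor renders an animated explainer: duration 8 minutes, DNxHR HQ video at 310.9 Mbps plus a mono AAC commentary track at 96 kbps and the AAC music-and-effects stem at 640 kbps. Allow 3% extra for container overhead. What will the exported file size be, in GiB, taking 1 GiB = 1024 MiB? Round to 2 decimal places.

8 min = 480 s
Audio total: 96 + 640 = 736 kbps = 0.736 Mbps.
Total bitrate: 310.9 + 0.736 = 311.636 Mbps.
Stream data: 311.636 Mbps × 480 s = 149585.3 Mb.
With 3% container overhead: ×1.03.
154,073 Mb = 19,259,104,800 bytes ÷ 1,073,741,824 = 17.94 GiB.

17.94 GiB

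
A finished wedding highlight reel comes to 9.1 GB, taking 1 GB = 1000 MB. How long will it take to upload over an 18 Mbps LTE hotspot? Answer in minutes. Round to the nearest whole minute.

67 minutes

File: 9.1 GB = 72800.0 Mb.
At 18 Mbps: 72800.0 / 18 = 4044.4 s ≈ 67.4 minutes.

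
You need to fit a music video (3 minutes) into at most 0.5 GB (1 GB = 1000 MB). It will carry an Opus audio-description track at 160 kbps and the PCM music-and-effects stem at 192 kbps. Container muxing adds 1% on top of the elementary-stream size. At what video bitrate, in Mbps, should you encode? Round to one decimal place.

Budget: 0.5 GB = 4000.0 Mb.
Stream payload after overhead: 4000.0 / 1.01 = 3960.4 Mb.
3 min = 180 s
Total bitrate budget: 3960.4 Mb / 180 s = 22.002 Mbps.
Audio total: 160 + 192 = 352 kbps = 0.352 Mbps.
Video: 22.002 − 0.352 = 21.650 Mbps.

21.7 Mbps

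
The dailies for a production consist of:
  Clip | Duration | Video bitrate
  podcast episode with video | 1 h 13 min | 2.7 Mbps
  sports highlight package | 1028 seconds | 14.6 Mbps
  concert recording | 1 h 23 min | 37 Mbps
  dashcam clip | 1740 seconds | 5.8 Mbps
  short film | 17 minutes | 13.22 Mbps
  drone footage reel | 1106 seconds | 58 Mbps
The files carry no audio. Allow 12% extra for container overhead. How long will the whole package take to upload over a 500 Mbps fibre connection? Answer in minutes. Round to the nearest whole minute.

podcast episode with video: 2.700 Mbps × 4380 s × 1.12 = 13245.1 Mb
sports highlight package: 14.600 Mbps × 1028 s × 1.12 = 16809.9 Mb
concert recording: 37.000 Mbps × 4980 s × 1.12 = 206371.2 Mb
dashcam clip: 5.800 Mbps × 1740 s × 1.12 = 11303.0 Mb
short film: 13.220 Mbps × 1020 s × 1.12 = 15102.5 Mb
drone footage reel: 58.000 Mbps × 1106 s × 1.12 = 71845.8 Mb
Total: 334677.5 Mb = 41834.7 MB.
At 500 Mbps: 334677.5 / 500 = 669 s ≈ 11.2 minutes.

11 minutes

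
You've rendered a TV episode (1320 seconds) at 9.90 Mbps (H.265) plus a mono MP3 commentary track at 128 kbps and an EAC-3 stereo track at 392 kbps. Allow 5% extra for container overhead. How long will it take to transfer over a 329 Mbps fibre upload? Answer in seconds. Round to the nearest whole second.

44 seconds

Audio total: 128 + 392 = 520 kbps = 0.520 Mbps.
Total bitrate: 10.420 Mbps.
File: 10.420 Mbps × 1320 s = 13754.4 Mb.
With 5% container overhead: ×1.05. → 14442.1 Mb.
At 329 Mbps: 14442.1 / 329 = 43.9 s ≈ 43.9 seconds.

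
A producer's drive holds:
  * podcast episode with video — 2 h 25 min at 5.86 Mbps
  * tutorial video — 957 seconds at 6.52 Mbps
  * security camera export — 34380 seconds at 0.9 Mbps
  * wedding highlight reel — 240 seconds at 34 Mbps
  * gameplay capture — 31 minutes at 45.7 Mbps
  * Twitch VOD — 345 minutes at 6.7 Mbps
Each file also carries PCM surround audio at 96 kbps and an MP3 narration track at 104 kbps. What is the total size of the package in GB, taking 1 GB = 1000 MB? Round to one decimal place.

Audio total: 96 + 104 = 200 kbps = 0.200 Mbps.
podcast episode with video: 6.060 Mbps × 8700 s = 52722.0 Mb
tutorial video: 6.720 Mbps × 957 s = 6431.0 Mb
security camera export: 1.100 Mbps × 34380 s = 37818.0 Mb
wedding highlight reel: 34.200 Mbps × 240 s = 8208.0 Mb
gameplay capture: 45.900 Mbps × 1860 s = 85374.0 Mb
Twitch VOD: 6.900 Mbps × 20700 s = 142830.0 Mb
Total: 333383.0 Mb = 41672.9 MB.
= 41.67 GB.

41.7 GB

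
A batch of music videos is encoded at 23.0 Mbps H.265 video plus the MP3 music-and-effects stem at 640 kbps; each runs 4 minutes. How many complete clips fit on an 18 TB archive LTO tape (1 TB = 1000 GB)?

4 min = 240 s
Audio: 640 kbps = 0.640 Mbps.
Total bitrate: 23.640 Mbps.
Per item: 23.640 Mbps × 240 s = 5,674 Mb = 709.2 MB.
Capacity: 18 TB = 144,000,000 Mb; 25380.71 items → 25380 complete.

25380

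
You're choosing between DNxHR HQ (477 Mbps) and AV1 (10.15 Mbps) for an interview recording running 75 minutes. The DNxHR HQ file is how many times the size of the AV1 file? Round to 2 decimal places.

75 min = 4500 s
DNxHR HQ: 477.000 Mbps × 4500 s = 2146500.0 Mb = 249.885 GiB.
AV1: 10.150 Mbps × 4500 s = 45675.0 Mb = 5.317 GiB.
Ratio: 249.885 / 5.317 = 46.995.

47.00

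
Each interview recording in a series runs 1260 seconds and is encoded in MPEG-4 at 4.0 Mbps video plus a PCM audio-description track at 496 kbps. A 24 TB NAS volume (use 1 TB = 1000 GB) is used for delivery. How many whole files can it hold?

Audio: 496 kbps = 0.496 Mbps.
Total bitrate: 4.496 Mbps.
Per item: 4.496 Mbps × 1260 s = 5,665 Mb = 708.1 MB.
Capacity: 24 TB = 192,000,000 Mb; 33892.56 items → 33892 complete.

33892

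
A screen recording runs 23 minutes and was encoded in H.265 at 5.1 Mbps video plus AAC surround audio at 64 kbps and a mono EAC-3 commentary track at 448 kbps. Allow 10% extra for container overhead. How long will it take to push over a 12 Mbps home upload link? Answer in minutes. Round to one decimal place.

11.8 minutes

23 min = 1380 s
Audio total: 64 + 448 = 512 kbps = 0.512 Mbps.
Total bitrate: 5.612 Mbps.
File: 5.612 Mbps × 1380 s = 7744.6 Mb.
With 10% container overhead: ×1.10. → 8519.0 Mb.
At 12 Mbps: 8519.0 / 12 = 709.9 s ≈ 11.8 minutes.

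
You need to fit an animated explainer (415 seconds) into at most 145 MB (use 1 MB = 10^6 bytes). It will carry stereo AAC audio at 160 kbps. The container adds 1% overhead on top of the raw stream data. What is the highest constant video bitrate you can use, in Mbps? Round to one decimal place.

2.6 Mbps

Budget: 145 MB = 1160.0 Mb.
Stream payload after overhead: 1160.0 / 1.01 = 1148.5 Mb.
Total bitrate budget: 1148.5 Mb / 415 s = 2.768 Mbps.
Audio: 160 kbps = 0.160 Mbps.
Video: 2.768 − 0.160 = 2.608 Mbps.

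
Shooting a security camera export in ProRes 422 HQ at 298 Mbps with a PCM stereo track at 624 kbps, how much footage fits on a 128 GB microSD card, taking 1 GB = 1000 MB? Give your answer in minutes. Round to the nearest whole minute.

57 minutes

Audio: 624 kbps = 0.624 Mbps.
Total bitrate: 298 + 0.624 = 298.624 Mbps.
Capacity: 128 GB = 1,024,000 Mb.
Recording time: 1,024,000 / 298.624 = 3,429 s ≈ 57.2 minutes.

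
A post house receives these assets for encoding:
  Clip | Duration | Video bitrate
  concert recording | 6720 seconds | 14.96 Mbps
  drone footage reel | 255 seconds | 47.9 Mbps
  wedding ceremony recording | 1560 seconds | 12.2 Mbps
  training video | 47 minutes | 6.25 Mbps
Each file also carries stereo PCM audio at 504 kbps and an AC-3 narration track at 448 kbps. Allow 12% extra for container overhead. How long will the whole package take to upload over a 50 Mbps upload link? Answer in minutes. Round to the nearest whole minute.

60 minutes

Audio total: 504 + 448 = 952 kbps = 0.952 Mbps.
concert recording: 15.912 Mbps × 6720 s × 1.12 = 119760.1 Mb
drone footage reel: 48.852 Mbps × 255 s × 1.12 = 13952.1 Mb
wedding ceremony recording: 13.152 Mbps × 1560 s × 1.12 = 22979.2 Mb
training video: 7.202 Mbps × 2820 s × 1.12 = 22746.8 Mb
Total: 179438.2 Mb = 22429.8 MB.
At 50 Mbps: 179438.2 / 50 = 3589 s ≈ 59.8 minutes.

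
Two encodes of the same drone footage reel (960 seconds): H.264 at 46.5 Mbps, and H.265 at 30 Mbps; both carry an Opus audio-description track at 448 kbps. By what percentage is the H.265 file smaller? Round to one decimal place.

Audio: 448 kbps = 0.448 Mbps.
H.264: 46.948 Mbps × 960 s = 45070.1 Mb = 5.247 GiB.
H.265: 30.448 Mbps × 960 s = 29230.1 Mb = 3.403 GiB.
Reduction: (1 − 3.403/5.247) × 100 = 35.15%.

35.1%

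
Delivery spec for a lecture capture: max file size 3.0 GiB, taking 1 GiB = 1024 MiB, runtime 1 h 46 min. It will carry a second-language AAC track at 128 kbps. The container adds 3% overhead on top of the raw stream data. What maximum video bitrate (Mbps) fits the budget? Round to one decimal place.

3.8 Mbps

Budget: 3.0 GiB = 25769.8 Mb.
Stream payload after overhead: 25769.8 / 1.03 = 25019.2 Mb.
1 h 46 min = 106 min = 6360 s
Total bitrate budget: 25019.2 Mb / 6360 s = 3.934 Mbps.
Audio: 128 kbps = 0.128 Mbps.
Video: 3.934 − 0.128 = 3.806 Mbps.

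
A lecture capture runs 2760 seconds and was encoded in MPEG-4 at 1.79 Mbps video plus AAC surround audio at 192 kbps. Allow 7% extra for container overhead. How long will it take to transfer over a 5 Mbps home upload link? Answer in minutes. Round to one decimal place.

19.5 minutes

Audio: 192 kbps = 0.192 Mbps.
Total bitrate: 1.982 Mbps.
File: 1.982 Mbps × 2760 s = 5470.3 Mb.
With 7% container overhead: ×1.07. → 5853.2 Mb.
At 5 Mbps: 5853.2 / 5 = 1170.6 s ≈ 19.5 minutes.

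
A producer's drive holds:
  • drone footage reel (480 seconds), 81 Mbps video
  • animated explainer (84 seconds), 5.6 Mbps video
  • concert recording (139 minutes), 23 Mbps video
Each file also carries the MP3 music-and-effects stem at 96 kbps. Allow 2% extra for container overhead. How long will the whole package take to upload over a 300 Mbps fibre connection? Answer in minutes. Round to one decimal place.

Audio: 96 kbps = 0.096 Mbps.
drone footage reel: 81.096 Mbps × 480 s × 1.02 = 39704.6 Mb
animated explainer: 5.696 Mbps × 84 s × 1.02 = 488.0 Mb
concert recording: 23.096 Mbps × 8340 s × 1.02 = 196473.1 Mb
Total: 236665.7 Mb = 29583.2 MB.
At 300 Mbps: 236665.7 / 300 = 789 s ≈ 13.1 minutes.

13.1 minutes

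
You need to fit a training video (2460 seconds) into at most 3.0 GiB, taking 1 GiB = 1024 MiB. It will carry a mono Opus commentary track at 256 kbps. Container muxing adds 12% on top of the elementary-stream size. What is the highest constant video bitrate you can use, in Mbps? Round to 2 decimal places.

Budget: 3.0 GiB = 25769.8 Mb.
Stream payload after overhead: 25769.8 / 1.12 = 23008.8 Mb.
Total bitrate budget: 23008.8 Mb / 2460 s = 9.353 Mbps.
Audio: 256 kbps = 0.256 Mbps.
Video: 9.353 − 0.256 = 9.097 Mbps.

9.10 Mbps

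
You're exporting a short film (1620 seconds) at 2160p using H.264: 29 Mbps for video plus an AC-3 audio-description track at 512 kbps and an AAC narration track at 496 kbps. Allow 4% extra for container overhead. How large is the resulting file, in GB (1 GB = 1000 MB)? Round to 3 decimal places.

6.320 GB

Audio total: 512 + 496 = 1008 kbps = 1.008 Mbps.
Total bitrate: 29 + 1.008 = 30.008 Mbps.
Stream data: 30.008 Mbps × 1620 s = 48613.0 Mb.
With 4% container overhead: ×1.04.
50,557 Mb ÷ 8 = 6,320 MB → 6.320 GB.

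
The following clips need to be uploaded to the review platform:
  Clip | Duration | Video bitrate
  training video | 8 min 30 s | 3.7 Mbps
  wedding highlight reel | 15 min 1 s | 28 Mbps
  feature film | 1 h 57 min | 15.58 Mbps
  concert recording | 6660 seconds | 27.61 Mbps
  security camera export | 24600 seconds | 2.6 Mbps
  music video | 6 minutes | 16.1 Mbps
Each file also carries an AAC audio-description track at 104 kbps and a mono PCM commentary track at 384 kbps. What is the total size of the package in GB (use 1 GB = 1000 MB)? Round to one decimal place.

51.2 GB

Audio total: 104 + 384 = 488 kbps = 0.488 Mbps.
training video: 4.188 Mbps × 510 s = 2135.9 Mb
wedding highlight reel: 28.488 Mbps × 901 s = 25667.7 Mb
feature film: 16.068 Mbps × 7020 s = 112797.4 Mb
concert recording: 28.098 Mbps × 6660 s = 187132.7 Mb
security camera export: 3.088 Mbps × 24600 s = 75964.8 Mb
music video: 16.588 Mbps × 360 s = 5971.7 Mb
Total: 409670.1 Mb = 51208.8 MB.
= 51.21 GB.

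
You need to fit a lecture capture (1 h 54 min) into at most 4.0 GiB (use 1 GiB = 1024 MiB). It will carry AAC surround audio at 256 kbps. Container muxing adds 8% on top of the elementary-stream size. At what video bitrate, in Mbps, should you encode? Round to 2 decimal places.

4.40 Mbps

Budget: 4.0 GiB = 34359.7 Mb.
Stream payload after overhead: 34359.7 / 1.08 = 31814.6 Mb.
1 h 54 min = 114 min = 6840 s
Total bitrate budget: 31814.6 Mb / 6840 s = 4.651 Mbps.
Audio: 256 kbps = 0.256 Mbps.
Video: 4.651 − 0.256 = 4.395 Mbps.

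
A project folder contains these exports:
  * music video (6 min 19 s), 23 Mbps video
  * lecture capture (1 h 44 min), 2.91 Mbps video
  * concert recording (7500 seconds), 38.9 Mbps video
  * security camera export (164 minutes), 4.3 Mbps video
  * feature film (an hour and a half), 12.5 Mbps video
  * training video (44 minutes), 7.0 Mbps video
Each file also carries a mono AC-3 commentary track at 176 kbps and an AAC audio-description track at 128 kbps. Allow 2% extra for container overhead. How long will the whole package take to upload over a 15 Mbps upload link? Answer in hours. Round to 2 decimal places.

Audio total: 176 + 128 = 304 kbps = 0.304 Mbps.
music video: 23.304 Mbps × 379 s × 1.02 = 9008.9 Mb
lecture capture: 3.214 Mbps × 6240 s × 1.02 = 20456.5 Mb
concert recording: 39.204 Mbps × 7500 s × 1.02 = 299910.6 Mb
security camera export: 4.604 Mbps × 9840 s × 1.02 = 46209.4 Mb
feature film: 12.804 Mbps × 5400 s × 1.02 = 70524.4 Mb
training video: 7.304 Mbps × 2640 s × 1.02 = 19668.2 Mb
Total: 465778.0 Mb = 58222.2 MB.
At 15 Mbps: 465778.0 / 15 = 31052 s ≈ 8.63 hours.

8.63 hours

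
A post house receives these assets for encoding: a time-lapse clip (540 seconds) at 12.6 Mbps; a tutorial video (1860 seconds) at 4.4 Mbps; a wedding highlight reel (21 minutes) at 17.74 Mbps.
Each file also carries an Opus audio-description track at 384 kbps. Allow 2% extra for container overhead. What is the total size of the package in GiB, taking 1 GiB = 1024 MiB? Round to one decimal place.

4.6 GiB

Audio: 384 kbps = 0.384 Mbps.
time-lapse clip: 12.984 Mbps × 540 s × 1.02 = 7151.6 Mb
tutorial video: 4.784 Mbps × 1860 s × 1.02 = 9076.2 Mb
wedding highlight reel: 18.124 Mbps × 1260 s × 1.02 = 23293.0 Mb
Total: 39520.8 Mb = 4940.1 MB.
= 4.601 GiB.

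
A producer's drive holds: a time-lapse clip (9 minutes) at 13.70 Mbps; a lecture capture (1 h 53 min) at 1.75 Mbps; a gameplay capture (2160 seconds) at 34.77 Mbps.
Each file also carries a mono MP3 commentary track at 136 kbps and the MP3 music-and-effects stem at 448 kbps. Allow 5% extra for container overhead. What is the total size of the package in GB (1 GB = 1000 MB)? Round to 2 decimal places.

13.11 GB

Audio total: 136 + 448 = 584 kbps = 0.584 Mbps.
time-lapse clip: 14.284 Mbps × 540 s × 1.05 = 8099.0 Mb
lecture capture: 2.334 Mbps × 6780 s × 1.05 = 16615.7 Mb
gameplay capture: 35.354 Mbps × 2160 s × 1.05 = 80182.9 Mb
Total: 104897.6 Mb = 13112.2 MB.
= 13.11 GB.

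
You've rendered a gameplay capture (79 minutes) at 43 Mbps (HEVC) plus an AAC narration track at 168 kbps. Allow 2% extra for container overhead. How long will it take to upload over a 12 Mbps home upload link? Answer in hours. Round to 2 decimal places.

4.83 hours

79 min = 4740 s
Audio: 168 kbps = 0.168 Mbps.
Total bitrate: 43.168 Mbps.
File: 43.168 Mbps × 4740 s = 204616.3 Mb.
With 2% container overhead: ×1.02. → 208708.6 Mb.
At 12 Mbps: 208708.6 / 12 = 17392.4 s ≈ 4.83 hours.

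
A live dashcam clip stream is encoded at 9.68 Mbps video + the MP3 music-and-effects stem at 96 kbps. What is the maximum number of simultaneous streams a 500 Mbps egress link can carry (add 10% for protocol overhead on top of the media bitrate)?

Audio: 96 kbps = 0.096 Mbps.
Per-viewer media rate: 9.776 Mbps.
On the wire with 10% overhead: 10.754 Mbps.
500 Mbps = 500.0 Mbps; 500.0 / 10.754 = 46.50 → 46 viewers.

46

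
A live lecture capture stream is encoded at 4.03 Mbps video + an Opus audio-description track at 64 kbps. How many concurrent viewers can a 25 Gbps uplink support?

Audio: 64 kbps = 0.064 Mbps.
Per-viewer media rate: 4.094 Mbps.
25 Gbps = 25,000 Mbps; 25,000 / 4.094 = 6106.50 → 6106 viewers.

6106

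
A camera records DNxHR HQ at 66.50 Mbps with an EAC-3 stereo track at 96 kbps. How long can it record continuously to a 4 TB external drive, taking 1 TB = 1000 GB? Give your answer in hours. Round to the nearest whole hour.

Audio: 96 kbps = 0.096 Mbps.
Total bitrate: 66.50 + 0.096 = 66.596 Mbps.
Capacity: 4 TB = 32,000,000 Mb.
Recording time: 32,000,000 / 66.596 = 480,509 s ≈ 133 hours.

133 hours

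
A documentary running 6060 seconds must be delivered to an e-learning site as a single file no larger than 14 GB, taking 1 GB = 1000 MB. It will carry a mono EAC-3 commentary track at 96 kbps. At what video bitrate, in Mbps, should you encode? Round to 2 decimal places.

Budget: 14 GB = 112000.0 Mb.
Total bitrate budget: 112000.0 Mb / 6060 s = 18.482 Mbps.
Audio: 96 kbps = 0.096 Mbps.
Video: 18.482 − 0.096 = 18.386 Mbps.

18.39 Mbps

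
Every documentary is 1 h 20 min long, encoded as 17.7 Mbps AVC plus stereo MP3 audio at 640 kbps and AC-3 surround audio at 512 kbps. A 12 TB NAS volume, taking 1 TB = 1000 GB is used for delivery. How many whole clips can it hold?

1060

1 h 20 min = 80 min = 4800 s
Audio total: 640 + 512 = 1152 kbps = 1.152 Mbps.
Total bitrate: 18.852 Mbps.
Per item: 18.852 Mbps × 4800 s = 90,490 Mb = 11,311 MB.
Capacity: 12 TB = 96,000,000 Mb; 1060.90 items → 1060 complete.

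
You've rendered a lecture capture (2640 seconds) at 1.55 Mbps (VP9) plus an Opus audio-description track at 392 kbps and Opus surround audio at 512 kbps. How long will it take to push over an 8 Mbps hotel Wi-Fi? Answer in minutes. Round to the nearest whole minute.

13 minutes

Audio total: 392 + 512 = 904 kbps = 0.904 Mbps.
Total bitrate: 2.454 Mbps.
File: 2.454 Mbps × 2640 s = 6478.6 Mb.
At 8 Mbps: 6478.6 / 8 = 809.8 s ≈ 13.5 minutes.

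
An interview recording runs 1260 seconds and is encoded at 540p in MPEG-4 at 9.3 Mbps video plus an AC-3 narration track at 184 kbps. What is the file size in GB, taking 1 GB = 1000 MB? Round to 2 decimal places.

1.49 GB

Audio: 184 kbps = 0.184 Mbps.
Total bitrate: 9.3 + 0.184 = 9.484 Mbps.
Stream data: 9.484 Mbps × 1260 s = 11949.8 Mb.
11,950 Mb ÷ 8 = 1,494 MB → 1.494 GB.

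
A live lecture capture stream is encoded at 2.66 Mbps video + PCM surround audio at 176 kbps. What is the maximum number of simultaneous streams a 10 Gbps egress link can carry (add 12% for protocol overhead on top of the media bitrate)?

3148

Audio: 176 kbps = 0.176 Mbps.
Per-viewer media rate: 2.836 Mbps.
On the wire with 12% overhead: 3.176 Mbps.
10 Gbps = 10,000 Mbps; 10,000 / 3.176 = 3148.30 → 3148 viewers.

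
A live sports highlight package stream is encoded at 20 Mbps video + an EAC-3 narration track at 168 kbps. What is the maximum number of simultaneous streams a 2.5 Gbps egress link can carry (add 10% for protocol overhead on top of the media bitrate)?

Audio: 168 kbps = 0.168 Mbps.
Per-viewer media rate: 20.168 Mbps.
On the wire with 10% overhead: 22.185 Mbps.
2.5 Gbps = 2,500 Mbps; 2,500 / 22.185 = 112.69 → 112 viewers.

112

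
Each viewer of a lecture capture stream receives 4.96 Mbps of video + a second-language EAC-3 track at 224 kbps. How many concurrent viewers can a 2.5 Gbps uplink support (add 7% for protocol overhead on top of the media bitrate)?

450

Audio: 224 kbps = 0.224 Mbps.
Per-viewer media rate: 5.184 Mbps.
On the wire with 7% overhead: 5.547 Mbps.
2.5 Gbps = 2,500 Mbps; 2,500 / 5.547 = 450.70 → 450 viewers.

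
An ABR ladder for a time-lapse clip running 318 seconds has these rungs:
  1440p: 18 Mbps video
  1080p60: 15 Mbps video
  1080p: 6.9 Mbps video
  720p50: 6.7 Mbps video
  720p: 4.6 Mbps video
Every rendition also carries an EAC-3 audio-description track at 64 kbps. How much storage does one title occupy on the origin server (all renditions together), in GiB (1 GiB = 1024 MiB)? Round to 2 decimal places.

Audio: 64 kbps = 0.064 Mbps.
Sum of rendition bitrates: (18+0.064) + (15+0.064) + (6.9+0.064) + (6.7+0.064) + (4.6+0.064) = 51.520 Mbps.
× 318 s = 16,383 Mb = 2,048 MB = 1.907 GiB.

1.91 GiB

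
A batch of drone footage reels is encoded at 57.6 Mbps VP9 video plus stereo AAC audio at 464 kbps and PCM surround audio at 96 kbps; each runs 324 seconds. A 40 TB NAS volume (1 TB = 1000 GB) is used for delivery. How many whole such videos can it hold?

Audio total: 464 + 96 = 560 kbps = 0.560 Mbps.
Total bitrate: 58.160 Mbps.
Per item: 58.160 Mbps × 324 s = 18,844 Mb = 2,355 MB.
Capacity: 40 TB = 320,000,000 Mb; 16981.68 items → 16981 complete.

16981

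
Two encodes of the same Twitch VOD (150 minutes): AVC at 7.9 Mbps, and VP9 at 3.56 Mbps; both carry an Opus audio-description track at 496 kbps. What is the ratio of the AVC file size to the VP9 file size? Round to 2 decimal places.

2.07

150 min = 9000 s
Audio: 496 kbps = 0.496 Mbps.
AVC: 8.396 Mbps × 9000 s = 75564.0 Mb = 9.445 GB.
VP9: 4.056 Mbps × 9000 s = 36504.0 Mb = 4.563 GB.
Ratio: 9.445 / 4.563 = 2.070.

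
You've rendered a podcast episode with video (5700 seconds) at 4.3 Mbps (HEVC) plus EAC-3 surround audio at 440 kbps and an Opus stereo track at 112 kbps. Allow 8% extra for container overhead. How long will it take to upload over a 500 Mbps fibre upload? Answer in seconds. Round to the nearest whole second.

60 seconds

Audio total: 440 + 112 = 552 kbps = 0.552 Mbps.
Total bitrate: 4.852 Mbps.
File: 4.852 Mbps × 5700 s = 27656.4 Mb.
With 8% container overhead: ×1.08. → 29868.9 Mb.
At 500 Mbps: 29868.9 / 500 = 59.7 s ≈ 59.7 seconds.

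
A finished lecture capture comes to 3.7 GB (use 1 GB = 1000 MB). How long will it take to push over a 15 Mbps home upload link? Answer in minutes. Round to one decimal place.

File: 3.7 GB = 29600.0 Mb.
At 15 Mbps: 29600.0 / 15 = 1973.3 s ≈ 32.9 minutes.

32.9 minutes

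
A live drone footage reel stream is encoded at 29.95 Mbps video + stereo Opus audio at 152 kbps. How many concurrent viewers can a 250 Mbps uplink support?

Audio: 152 kbps = 0.152 Mbps.
Per-viewer media rate: 30.102 Mbps.
250 Mbps = 250.0 Mbps; 250.0 / 30.102 = 8.31 → 8 viewers.

8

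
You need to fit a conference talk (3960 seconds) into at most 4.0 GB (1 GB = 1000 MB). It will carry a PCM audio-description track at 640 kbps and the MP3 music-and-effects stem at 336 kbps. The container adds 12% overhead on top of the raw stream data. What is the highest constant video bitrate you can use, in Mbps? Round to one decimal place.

6.2 Mbps

Budget: 4.0 GB = 32000.0 Mb.
Stream payload after overhead: 32000.0 / 1.12 = 28571.4 Mb.
Total bitrate budget: 28571.4 Mb / 3960 s = 7.215 Mbps.
Audio total: 640 + 336 = 976 kbps = 0.976 Mbps.
Video: 7.215 − 0.976 = 6.239 Mbps.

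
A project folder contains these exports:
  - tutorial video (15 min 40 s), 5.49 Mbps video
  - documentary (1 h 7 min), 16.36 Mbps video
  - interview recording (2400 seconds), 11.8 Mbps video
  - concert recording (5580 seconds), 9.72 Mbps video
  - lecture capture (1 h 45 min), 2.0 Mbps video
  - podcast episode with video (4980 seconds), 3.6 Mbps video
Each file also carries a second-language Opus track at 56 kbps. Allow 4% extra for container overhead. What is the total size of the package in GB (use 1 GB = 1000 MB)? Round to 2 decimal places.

24.10 GB

Audio: 56 kbps = 0.056 Mbps.
tutorial video: 5.546 Mbps × 940 s × 1.04 = 5421.8 Mb
documentary: 16.416 Mbps × 4020 s × 1.04 = 68632.0 Mb
interview recording: 11.856 Mbps × 2400 s × 1.04 = 29592.6 Mb
concert recording: 9.776 Mbps × 5580 s × 1.04 = 56732.1 Mb
lecture capture: 2.056 Mbps × 6300 s × 1.04 = 13470.9 Mb
podcast episode with video: 3.656 Mbps × 4980 s × 1.04 = 18935.2 Mb
Total: 192784.5 Mb = 24098.1 MB.
= 24.10 GB.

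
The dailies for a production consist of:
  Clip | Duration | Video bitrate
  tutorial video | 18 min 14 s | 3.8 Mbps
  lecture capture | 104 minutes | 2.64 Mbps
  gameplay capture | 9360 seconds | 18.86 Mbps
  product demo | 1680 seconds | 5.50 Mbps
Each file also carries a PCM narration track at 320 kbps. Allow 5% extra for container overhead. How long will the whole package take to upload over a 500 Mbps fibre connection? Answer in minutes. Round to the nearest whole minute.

7 minutes

Audio: 320 kbps = 0.320 Mbps.
tutorial video: 4.120 Mbps × 1094 s × 1.05 = 4732.6 Mb
lecture capture: 2.960 Mbps × 6240 s × 1.05 = 19393.9 Mb
gameplay capture: 19.180 Mbps × 9360 s × 1.05 = 188501.0 Mb
product demo: 5.820 Mbps × 1680 s × 1.05 = 10266.5 Mb
Total: 222894.1 Mb = 27861.8 MB.
At 500 Mbps: 222894.1 / 500 = 446 s ≈ 7.43 minutes.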